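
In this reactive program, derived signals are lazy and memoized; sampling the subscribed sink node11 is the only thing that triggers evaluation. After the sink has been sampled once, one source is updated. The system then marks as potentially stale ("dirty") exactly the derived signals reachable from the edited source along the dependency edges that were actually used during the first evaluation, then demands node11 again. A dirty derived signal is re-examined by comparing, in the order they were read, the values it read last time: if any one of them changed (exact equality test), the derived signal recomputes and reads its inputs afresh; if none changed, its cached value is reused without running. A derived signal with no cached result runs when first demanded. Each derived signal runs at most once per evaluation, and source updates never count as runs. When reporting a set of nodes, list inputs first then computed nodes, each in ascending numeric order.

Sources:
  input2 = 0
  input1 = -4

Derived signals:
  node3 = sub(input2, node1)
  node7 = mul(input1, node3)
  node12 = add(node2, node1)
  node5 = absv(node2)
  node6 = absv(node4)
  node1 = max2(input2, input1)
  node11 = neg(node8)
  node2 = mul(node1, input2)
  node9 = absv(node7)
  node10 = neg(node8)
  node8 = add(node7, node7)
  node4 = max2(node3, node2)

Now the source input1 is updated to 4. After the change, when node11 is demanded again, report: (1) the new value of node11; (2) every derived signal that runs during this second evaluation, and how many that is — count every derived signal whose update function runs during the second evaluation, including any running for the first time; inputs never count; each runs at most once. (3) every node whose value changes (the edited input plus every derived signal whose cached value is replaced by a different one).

First demand of the output computes:
  node1 = max2(0, -4) = 0
  node3 = sub(0, 0) = 0
  node7 = mul(-4, 0) = 0
  node8 = add(0, 0) = 0
  node11 = neg(0) = 0

After the edit, cleaning proceeds:
  node1: a read changed (input1 -4->4) — executes, giving 4.
  node3: a read changed (node1 0->4) — executes, giving -4.
  node7: a read changed (input1 -4->4; node3 0->-4) — executes, giving -16.
  node8: a read changed (node7 0->-16; node7 0->-16) — executes, giving -32.
  node11: a read changed (node8 0->-32) — executes, giving 32.

Demanding node11 again yields 32.
5 derived signals run: node1, node3, node7, node8, node11.
The nodes whose values change: input1, node1, node3, node7, node8, node11.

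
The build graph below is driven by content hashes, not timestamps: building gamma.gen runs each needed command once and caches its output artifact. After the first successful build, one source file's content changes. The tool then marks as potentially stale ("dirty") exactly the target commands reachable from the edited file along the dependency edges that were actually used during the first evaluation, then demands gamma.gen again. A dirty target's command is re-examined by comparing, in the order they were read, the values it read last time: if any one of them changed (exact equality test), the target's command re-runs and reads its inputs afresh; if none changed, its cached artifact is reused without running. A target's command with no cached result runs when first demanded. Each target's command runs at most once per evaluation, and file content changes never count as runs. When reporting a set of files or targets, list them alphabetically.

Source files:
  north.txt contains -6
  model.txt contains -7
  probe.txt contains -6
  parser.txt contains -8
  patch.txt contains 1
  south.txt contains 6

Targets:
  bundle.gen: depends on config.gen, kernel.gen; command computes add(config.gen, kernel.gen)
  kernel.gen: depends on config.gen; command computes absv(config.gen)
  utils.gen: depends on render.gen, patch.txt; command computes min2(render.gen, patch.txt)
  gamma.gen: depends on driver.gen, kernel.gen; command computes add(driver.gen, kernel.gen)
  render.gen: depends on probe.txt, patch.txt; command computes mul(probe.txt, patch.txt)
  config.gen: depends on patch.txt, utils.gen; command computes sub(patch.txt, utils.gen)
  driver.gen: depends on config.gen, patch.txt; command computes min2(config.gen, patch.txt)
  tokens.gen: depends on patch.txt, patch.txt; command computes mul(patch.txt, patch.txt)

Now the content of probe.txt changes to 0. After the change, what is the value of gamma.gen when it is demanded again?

gamma.gen now evaluates to 2.

Initial pass — values computed on the first demand:
  render.gen = mul(-6, 1) = -6
  utils.gen = min2(-6, 1) = -6
  config.gen = sub(1, -6) = 7
  driver.gen = min2(7, 1) = 1
  kernel.gen = absv(7) = 7
  gamma.gen = add(1, 7) = 8

Second demand — change propagation:
  render.gen: re-runs because probe.txt -6->0; new result 0.
  utils.gen: re-runs because render.gen -6->0; new result 0.
  config.gen: re-runs because utils.gen -6->0; new result 1.
  driver.gen: re-runs because config.gen 7->1; new result 1 (unchanged).
  kernel.gen: re-runs because config.gen 7->1; new result 1.
  gamma.gen: re-runs because kernel.gen 7->1; new result 2.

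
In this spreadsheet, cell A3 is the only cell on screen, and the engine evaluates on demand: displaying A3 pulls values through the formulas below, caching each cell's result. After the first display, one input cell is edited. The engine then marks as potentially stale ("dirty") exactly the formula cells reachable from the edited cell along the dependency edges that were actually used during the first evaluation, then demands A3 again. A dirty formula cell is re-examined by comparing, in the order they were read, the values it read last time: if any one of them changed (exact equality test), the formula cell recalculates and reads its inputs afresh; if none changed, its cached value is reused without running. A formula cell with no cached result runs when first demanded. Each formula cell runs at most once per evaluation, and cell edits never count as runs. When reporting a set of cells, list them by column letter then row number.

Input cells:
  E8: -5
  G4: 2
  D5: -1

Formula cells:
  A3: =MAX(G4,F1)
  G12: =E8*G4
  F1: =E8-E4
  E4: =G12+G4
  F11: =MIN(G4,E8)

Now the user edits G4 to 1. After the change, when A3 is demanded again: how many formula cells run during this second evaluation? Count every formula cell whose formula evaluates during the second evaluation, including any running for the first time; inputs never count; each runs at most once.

Run set: A3, E4, F1, G12 (4 run).

Initial pass — values computed on the first demand:
  G12 = -5 * 2 = -10
  E4 = -10 + 2 = -8
  F1 = -5 - -8 = 3
  A3 = MAX(2, 3) = 3

Second demand — change propagation:
  G12: re-runs because G4 2->1; new result -5.
  E4: re-runs because G12 -10->-5; G4 2->1; new result -4.
  F1: re-runs because E4 -8->-4; new result -1.
  A3: re-runs because G4 2->1; F1 3->-1; new result 1.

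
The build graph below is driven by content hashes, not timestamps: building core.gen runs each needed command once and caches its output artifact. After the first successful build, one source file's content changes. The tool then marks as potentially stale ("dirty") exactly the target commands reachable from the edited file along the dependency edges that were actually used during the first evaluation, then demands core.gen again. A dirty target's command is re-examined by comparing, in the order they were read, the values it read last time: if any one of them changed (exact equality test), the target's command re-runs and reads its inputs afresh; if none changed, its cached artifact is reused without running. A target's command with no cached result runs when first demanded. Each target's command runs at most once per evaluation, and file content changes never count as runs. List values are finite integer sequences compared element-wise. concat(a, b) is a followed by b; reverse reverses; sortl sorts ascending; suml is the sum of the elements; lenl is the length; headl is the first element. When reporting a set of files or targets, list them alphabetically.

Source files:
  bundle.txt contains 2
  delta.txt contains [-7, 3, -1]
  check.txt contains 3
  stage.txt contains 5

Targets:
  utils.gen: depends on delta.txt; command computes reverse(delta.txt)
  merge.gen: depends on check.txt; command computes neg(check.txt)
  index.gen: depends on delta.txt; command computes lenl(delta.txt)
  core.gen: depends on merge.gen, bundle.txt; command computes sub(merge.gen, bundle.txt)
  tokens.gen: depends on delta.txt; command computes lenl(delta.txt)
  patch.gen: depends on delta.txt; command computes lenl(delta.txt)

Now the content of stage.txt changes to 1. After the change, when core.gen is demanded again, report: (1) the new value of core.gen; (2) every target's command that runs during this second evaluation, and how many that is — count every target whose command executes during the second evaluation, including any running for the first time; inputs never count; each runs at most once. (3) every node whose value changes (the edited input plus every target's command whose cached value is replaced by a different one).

core.gen now evaluates to -5.
Run set: none (0 run).
Changed values: stage.txt.
The important point: nothing the output needs ever reads stage.txt, so the edit is invisible to it.

Initial pass — values computed on the first demand:
  merge.gen = neg(3) = -3
  core.gen = sub(-3, 2) = -5

Second demand — change propagation:
  no demanded computation ever read stage.txt, so the edit dirties nothing and nothing runs.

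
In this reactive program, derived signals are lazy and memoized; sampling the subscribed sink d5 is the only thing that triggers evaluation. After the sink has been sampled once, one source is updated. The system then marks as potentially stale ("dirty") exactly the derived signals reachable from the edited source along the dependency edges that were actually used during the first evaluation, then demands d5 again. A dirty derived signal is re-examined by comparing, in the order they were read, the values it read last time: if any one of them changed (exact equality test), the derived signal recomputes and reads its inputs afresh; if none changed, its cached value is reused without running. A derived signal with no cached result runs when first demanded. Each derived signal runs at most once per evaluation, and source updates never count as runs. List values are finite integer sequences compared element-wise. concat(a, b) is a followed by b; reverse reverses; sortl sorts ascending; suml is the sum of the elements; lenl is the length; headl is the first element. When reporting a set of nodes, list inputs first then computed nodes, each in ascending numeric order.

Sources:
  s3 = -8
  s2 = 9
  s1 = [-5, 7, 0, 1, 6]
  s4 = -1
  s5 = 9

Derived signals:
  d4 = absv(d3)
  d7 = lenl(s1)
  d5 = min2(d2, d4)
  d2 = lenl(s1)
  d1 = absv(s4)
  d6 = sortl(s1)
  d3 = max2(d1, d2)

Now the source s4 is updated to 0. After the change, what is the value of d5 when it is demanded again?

First demand of the output computes:
  d1 = absv(-1) = 1
  d2 = lenl([-5, 7, 0, 1, 6]) = 5
  d3 = max2(1, 5) = 5
  d4 = absv(5) = 5
  d5 = min2(5, 5) = 5

After the edit, cleaning proceeds:
  d1: a read changed (s4 -1->0) — executes, giving 0.
  d3: a read changed (d1 1->0) — executes, giving 5 — identical to its old value.
  d4: dirty, but its reads are unchanged (d3 unchanged); cached 5 stands.
  d5: dirty, but its reads are unchanged (d2 unchanged, d4 unchanged); cached 5 stands.

Note the absorption at d3: it re-runs yet its value is the same, leaving the output's value untouched.

Demanding d5 again yields 5.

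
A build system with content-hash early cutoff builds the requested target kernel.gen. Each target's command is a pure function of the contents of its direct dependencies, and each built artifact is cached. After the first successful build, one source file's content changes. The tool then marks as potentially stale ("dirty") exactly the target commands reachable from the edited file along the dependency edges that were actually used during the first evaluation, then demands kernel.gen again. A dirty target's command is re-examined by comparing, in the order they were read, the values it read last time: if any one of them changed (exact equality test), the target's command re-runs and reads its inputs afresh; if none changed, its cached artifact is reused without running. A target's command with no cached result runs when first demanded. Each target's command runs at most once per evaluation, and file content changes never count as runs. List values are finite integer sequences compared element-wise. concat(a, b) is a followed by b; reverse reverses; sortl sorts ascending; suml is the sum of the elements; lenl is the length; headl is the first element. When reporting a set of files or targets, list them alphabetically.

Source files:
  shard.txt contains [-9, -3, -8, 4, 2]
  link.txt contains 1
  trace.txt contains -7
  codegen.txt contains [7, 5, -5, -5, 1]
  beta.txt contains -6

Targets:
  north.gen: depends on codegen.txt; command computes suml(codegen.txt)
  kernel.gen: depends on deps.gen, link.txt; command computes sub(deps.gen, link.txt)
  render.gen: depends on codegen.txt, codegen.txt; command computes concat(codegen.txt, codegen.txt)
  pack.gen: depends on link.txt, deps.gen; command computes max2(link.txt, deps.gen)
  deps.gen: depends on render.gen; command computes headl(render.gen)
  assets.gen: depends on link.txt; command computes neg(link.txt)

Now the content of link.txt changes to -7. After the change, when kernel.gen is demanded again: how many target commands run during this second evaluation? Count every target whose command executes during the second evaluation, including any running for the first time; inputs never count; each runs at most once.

First evaluation (everything demanded from the output):
  render.gen = concat([7, 5, -5, -5, 1], [7, 5, -5, -5, 1]) = [7, 5, -5, -5, 1, 7, 5, -5, -5, 1]
  deps.gen = headl([7, 5, -5, -5, 1, 7, 5, -5, -5, 1]) = 7
  kernel.gen = sub(7, 1) = 6

Propagation after the edit:
  kernel.gen: runs — link.txt 1->-7; result 14.

Target commands that run: kernel.gen — 1 in total.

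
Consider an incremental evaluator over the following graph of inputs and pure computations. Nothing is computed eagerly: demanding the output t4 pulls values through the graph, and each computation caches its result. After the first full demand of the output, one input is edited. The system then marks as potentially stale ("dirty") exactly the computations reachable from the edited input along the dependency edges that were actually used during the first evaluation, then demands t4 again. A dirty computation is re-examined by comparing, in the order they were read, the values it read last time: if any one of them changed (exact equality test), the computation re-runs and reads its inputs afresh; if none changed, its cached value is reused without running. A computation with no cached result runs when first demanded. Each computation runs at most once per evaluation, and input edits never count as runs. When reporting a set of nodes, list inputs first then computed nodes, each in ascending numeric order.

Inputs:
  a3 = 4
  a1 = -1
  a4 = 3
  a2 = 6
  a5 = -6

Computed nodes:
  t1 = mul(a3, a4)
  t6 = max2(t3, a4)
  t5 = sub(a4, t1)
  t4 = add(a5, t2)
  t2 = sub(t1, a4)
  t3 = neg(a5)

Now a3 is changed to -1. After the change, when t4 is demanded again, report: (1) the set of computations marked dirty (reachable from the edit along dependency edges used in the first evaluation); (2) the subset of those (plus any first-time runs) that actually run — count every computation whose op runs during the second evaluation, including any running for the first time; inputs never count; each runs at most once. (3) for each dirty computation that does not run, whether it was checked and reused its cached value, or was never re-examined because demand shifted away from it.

Initial pass — values computed on the first demand:
  t1 = mul(4, 3) = 12
  t2 = sub(12, 3) = 9
  t4 = add(-6, 9) = 3

Second demand — change propagation:
  t1: re-runs because a3 4->-1; new result -3.
  t2: re-runs because t1 12->-3; new result -6.
  t4: re-runs because t2 9->-6; new result -12.

Dirty set: t1, t2, t4.
Run set: t1, t2, t4 (3 run).
All dirty computations ended up running.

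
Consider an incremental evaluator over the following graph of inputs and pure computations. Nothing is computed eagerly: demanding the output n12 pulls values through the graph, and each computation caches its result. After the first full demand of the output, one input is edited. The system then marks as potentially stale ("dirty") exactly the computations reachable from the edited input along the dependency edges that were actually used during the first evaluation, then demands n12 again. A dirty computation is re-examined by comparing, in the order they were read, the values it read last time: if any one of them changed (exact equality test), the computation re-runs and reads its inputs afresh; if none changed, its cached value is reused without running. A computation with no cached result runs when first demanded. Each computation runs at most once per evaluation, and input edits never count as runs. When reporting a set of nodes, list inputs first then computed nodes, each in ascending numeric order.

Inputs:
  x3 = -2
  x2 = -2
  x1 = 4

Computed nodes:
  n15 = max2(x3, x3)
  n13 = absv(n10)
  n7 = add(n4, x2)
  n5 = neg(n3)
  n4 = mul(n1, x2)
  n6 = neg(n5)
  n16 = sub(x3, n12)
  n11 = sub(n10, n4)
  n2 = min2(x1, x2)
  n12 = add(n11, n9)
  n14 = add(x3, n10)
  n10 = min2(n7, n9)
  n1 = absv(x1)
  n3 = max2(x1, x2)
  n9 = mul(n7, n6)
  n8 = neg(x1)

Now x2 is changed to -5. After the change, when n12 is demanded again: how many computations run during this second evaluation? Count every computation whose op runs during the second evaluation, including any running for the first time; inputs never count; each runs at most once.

Run set: n3, n4, n7, n9, n10, n11, n12 (7 run).
The important point: at n5 every value read last time is unchanged, so the dirty flag clears without a run.

Initial pass — values computed on the first demand:
  n1 = absv(4) = 4
  n3 = max2(4, -2) = 4
  n4 = mul(4, -2) = -8
  n5 = neg(4) = -4
  n6 = neg(-4) = 4
  n7 = add(-8, -2) = -10
  n9 = mul(-10, 4) = -40
  n10 = min2(-10, -40) = -40
  n11 = sub(-40, -8) = -32
  n12 = add(-32, -40) = -72

Second demand — change propagation:
  n3: re-runs because x2 -2->-5; new result 4 (unchanged).
  n4: re-runs because x2 -2->-5; new result -20.
  n5: re-examined; everything it read last time is the same (n3 unchanged) — cache -4 kept, no run.
  n6: re-examined; everything it read last time is the same (n5 unchanged) — cache 4 kept, no run.
  n7: re-runs because n4 -8->-20; x2 -2->-5; new result -25.
  n9: re-runs because n7 -10->-25; new result -100.
  n10: re-runs because n7 -10->-25; n9 -40->-100; new result -100.
  n11: re-runs because n10 -40->-100; n4 -8->-20; new result -80.
  n12: re-runs because n11 -32->-80; n9 -40->-100; new result -180.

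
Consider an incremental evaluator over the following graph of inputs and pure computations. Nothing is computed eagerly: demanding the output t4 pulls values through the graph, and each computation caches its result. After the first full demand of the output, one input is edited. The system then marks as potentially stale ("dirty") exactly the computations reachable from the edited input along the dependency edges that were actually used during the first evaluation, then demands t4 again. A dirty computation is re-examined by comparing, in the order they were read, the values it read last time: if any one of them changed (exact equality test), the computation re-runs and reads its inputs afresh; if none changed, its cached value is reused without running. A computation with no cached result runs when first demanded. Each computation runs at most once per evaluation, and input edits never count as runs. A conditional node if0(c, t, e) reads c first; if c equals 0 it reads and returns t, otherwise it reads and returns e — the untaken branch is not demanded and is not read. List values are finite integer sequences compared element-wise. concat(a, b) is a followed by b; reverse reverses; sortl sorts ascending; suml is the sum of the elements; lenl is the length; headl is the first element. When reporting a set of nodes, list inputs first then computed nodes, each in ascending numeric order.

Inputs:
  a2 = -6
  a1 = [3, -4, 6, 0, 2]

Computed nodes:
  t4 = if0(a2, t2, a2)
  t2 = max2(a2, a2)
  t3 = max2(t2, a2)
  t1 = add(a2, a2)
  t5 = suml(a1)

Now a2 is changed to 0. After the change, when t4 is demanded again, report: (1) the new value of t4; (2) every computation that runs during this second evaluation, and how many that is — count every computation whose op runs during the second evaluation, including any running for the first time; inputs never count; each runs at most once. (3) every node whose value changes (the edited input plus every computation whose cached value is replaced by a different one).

Initial pass — values computed on the first demand:
  t4 = if0(a2=-6 -> else branch a2) = -6

Second demand — change propagation:
  t2: newly demanded (no cache) — executes and yields 0.
  t4: re-runs because a2 -6->0; a2 -6->0; new result 0.

The important point: the flipped condition pulls in fresh nodes; t2 runs for the first time.

t4 now evaluates to 0.
Run set: t2, t4 (2 run).
Changed values: a2, t4.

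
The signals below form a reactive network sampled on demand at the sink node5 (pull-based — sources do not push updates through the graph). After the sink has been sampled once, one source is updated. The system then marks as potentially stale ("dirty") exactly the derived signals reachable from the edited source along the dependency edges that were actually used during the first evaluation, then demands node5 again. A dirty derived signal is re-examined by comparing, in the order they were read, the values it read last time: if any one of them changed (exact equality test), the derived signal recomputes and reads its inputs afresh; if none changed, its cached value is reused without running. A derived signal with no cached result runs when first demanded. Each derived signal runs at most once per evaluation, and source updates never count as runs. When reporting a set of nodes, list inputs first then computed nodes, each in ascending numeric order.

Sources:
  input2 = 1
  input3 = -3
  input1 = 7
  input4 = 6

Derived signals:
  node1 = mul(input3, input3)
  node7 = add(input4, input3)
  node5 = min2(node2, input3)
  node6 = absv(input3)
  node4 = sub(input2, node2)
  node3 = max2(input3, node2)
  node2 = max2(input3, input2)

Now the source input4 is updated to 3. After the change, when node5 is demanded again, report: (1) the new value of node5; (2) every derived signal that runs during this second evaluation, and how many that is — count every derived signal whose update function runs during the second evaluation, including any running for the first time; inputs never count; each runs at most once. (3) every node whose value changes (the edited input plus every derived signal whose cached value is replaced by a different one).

node5 now evaluates to -3.
Run set: none (0 run).
Changed values: input4.
The important point: nothing the output needs ever reads input4, so the edit is invisible to it.

Initial pass — values computed on the first demand:
  node2 = max2(-3, 1) = 1
  node5 = min2(1, -3) = -3

Second demand — change propagation:
  no demanded computation ever read input4, so the edit dirties nothing and nothing runs.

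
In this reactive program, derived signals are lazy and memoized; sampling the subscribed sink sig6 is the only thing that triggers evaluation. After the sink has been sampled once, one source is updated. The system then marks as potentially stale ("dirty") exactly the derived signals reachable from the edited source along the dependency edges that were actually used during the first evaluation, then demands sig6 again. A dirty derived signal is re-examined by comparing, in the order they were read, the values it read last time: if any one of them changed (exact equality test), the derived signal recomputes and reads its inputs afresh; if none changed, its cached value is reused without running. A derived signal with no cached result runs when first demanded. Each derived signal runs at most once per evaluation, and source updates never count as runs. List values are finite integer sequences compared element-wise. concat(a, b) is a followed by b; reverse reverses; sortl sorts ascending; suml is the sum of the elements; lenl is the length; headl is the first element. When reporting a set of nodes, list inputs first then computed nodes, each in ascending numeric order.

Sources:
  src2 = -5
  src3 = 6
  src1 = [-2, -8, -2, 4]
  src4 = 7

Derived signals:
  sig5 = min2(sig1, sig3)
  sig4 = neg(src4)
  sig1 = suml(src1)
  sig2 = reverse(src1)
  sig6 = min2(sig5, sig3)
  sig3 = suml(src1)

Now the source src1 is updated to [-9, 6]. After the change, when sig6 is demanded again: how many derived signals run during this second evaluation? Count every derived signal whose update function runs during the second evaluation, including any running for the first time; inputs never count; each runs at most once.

4 derived signals run: sig1, sig3, sig5, sig6.

First demand of the output computes:
  sig1 = suml([-2, -8, -2, 4]) = -8
  sig3 = suml([-2, -8, -2, 4]) = -8
  sig5 = min2(-8, -8) = -8
  sig6 = min2(-8, -8) = -8

After the edit, cleaning proceeds:
  sig1: a read changed (src1 [-2, -8, -2, 4]->[-9, 6]) — executes, giving -3.
  sig3: a read changed (src1 [-2, -8, -2, 4]->[-9, 6]) — executes, giving -3.
  sig5: a read changed (sig1 -8->-3; sig3 -8->-3) — executes, giving -3.
  sig6: a read changed (sig5 -8->-3; sig3 -8->-3) — executes, giving -3.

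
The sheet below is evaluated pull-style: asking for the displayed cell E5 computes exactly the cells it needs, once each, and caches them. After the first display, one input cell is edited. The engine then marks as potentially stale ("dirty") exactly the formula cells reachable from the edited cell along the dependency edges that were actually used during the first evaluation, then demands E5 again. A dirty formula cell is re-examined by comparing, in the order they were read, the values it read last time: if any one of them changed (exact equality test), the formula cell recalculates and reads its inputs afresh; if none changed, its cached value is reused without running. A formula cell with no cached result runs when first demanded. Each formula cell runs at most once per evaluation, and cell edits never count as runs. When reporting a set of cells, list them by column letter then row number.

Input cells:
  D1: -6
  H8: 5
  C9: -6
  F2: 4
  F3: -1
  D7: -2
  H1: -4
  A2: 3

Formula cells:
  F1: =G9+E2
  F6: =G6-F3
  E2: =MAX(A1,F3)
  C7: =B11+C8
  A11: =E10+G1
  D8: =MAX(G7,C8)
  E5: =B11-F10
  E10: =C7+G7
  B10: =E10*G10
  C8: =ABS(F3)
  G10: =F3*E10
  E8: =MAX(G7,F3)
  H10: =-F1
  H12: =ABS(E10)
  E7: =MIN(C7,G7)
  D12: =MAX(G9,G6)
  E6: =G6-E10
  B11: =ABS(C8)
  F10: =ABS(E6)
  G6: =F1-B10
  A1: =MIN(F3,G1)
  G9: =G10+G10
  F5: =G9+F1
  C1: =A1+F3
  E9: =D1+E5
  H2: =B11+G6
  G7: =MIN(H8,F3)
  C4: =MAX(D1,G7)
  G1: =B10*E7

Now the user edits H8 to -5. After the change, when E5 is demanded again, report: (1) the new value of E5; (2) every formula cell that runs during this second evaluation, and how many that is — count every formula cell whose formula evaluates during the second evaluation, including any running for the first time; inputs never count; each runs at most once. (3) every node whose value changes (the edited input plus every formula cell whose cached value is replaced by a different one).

Demanding E5 again yields -16.
13 formula cells run: A1, B10, E5, E6, E7, E10, F1, F10, G1, G6, G7, G9, G10.
The nodes whose values change: B10, E5, E6, E7, E10, F1, F10, G1, G6, G7, G9, G10, H8.
Note where the cutoff bites: E2 is checked, finds nothing changed, and keeps its cache.

First demand of the output computes:
  C8 = ABS(-1) = 1
  B11 = ABS(1) = 1
  C7 = 1 + 1 = 2
  G7 = MIN(5, -1) = -1
  E7 = MIN(2, -1) = -1
  E10 = 2 + -1 = 1
  G10 = -1 * 1 = -1
  B10 = 1 * -1 = -1
  G1 = -1 * -1 = 1
  A1 = MIN(-1, 1) = -1
  E2 = MAX(-1, -1) = -1
  G9 = -1 + -1 = -2
  F1 = -2 + -1 = -3
  G6 = -3 - -1 = -2
  E6 = -2 - 1 = -3
  F10 = ABS(-3) = 3
  E5 = 1 - 3 = -2

After the edit, cleaning proceeds:
  G7: a read changed (H8 5->-5) — executes, giving -5.
  E7: a read changed (G7 -1->-5) — executes, giving -5.
  E10: a read changed (G7 -1->-5) — executes, giving -3.
  G10: a read changed (E10 1->-3) — executes, giving 3.
  B10: a read changed (E10 1->-3; G10 -1->3) — executes, giving -9.
  G1: a read changed (B10 -1->-9; E7 -1->-5) — executes, giving 45.
  A1: a read changed (G1 1->45) — executes, giving -1 — identical to its old value.
  E2: dirty, but its reads are unchanged (A1 unchanged, F3 unchanged); cached -1 stands.
  G9: a read changed (G10 -1->3; G10 -1->3) — executes, giving 6.
  F1: a read changed (G9 -2->6) — executes, giving 5.
  G6: a read changed (F1 -3->5; B10 -1->-9) — executes, giving 14.
  E6: a read changed (G6 -2->14; E10 1->-3) — executes, giving 17.
  F10: a read changed (E6 -3->17) — executes, giving 17.
  E5: a read changed (F10 3->17) — executes, giving -16.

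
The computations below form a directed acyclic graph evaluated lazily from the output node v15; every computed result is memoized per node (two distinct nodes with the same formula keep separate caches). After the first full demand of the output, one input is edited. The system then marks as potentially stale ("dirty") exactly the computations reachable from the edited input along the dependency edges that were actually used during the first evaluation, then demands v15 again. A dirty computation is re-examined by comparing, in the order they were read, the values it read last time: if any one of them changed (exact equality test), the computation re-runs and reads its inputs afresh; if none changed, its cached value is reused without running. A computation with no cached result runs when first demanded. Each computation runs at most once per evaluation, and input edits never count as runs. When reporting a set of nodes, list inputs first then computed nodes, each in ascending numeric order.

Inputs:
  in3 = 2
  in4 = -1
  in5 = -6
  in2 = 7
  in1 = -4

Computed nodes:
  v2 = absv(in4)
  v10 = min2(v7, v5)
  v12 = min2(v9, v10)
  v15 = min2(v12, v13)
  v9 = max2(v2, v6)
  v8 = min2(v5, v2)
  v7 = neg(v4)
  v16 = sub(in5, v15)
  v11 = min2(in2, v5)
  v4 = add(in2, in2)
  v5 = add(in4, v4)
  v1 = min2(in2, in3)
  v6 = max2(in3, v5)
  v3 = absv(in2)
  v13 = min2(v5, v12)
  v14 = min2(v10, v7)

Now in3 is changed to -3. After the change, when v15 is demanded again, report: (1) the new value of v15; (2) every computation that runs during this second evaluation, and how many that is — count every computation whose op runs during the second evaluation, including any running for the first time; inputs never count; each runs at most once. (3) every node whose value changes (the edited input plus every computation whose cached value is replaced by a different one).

First demand of the output computes:
  v2 = absv(-1) = 1
  v4 = add(7, 7) = 14
  v5 = add(-1, 14) = 13
  v6 = max2(2, 13) = 13
  v7 = neg(14) = -14
  v9 = max2(1, 13) = 13
  v10 = min2(-14, 13) = -14
  v12 = min2(13, -14) = -14
  v13 = min2(13, -14) = -14
  v15 = min2(-14, -14) = -14

After the edit, cleaning proceeds:
  v6: a read changed (in3 2->-3) — executes, giving 13 — identical to its old value.
  v9: dirty, but its reads are unchanged (v2 unchanged, v6 unchanged); cached 13 stands.
  v12: dirty, but its reads are unchanged (v9 unchanged, v10 unchanged); cached -14 stands.
  v13: dirty, but its reads are unchanged (v5 unchanged, v12 unchanged); cached -14 stands.
  v15: dirty, but its reads are unchanged (v12 unchanged, v13 unchanged); cached -14 stands.

Note the absorption at v6: it re-runs yet its value is the same, leaving the output's value untouched.

Demanding v15 again yields -14.
1 computations run: v6.
The nodes whose values change: in3.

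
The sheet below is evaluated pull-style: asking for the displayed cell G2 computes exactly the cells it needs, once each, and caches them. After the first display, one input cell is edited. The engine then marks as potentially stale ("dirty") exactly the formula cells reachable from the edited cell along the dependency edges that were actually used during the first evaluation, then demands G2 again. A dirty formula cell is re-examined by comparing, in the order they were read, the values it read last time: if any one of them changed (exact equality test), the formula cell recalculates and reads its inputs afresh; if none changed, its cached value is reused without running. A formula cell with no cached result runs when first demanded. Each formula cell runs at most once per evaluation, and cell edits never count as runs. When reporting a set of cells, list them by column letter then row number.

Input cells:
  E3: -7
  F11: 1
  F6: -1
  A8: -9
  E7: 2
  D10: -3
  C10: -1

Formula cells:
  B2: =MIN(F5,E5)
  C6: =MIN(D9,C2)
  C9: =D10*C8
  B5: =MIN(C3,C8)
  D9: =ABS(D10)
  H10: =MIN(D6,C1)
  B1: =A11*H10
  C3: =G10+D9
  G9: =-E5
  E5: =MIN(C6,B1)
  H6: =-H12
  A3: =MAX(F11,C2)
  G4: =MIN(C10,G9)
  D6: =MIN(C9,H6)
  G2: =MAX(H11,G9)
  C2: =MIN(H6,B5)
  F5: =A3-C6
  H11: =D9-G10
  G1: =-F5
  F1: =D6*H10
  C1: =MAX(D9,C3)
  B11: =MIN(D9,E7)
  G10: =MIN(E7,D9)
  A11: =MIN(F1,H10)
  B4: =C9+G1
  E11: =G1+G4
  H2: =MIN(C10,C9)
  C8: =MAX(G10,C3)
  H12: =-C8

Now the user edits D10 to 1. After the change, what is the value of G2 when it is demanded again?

Demanding G2 again yields 0.

First demand of the output computes:
  D9 = ABS(-3) = 3
  G10 = MIN(2, 3) = 2
  C3 = 2 + 3 = 5
  C1 = MAX(3, 5) = 5
  C8 = MAX(2, 5) = 5
  B5 = MIN(5, 5) = 5
  C9 = -3 * 5 = -15
  H11 = 3 - 2 = 1
  H12 = -(5) = -5
  H6 = -(-5) = 5
  C2 = MIN(5, 5) = 5
  C6 = MIN(3, 5) = 3
  D6 = MIN(-15, 5) = -15
  H10 = MIN(-15, 5) = -15
  F1 = -15 * -15 = 225
  A11 = MIN(225, -15) = -15
  B1 = -15 * -15 = 225
  E5 = MIN(3, 225) = 3
  G9 = -(3) = -3
  G2 = MAX(1, -3) = 1

After the edit, cleaning proceeds:
  D9: a read changed (D10 -3->1) — executes, giving 1.
  G10: a read changed (D9 3->1) — executes, giving 1.
  C3: a read changed (G10 2->1; D9 3->1) — executes, giving 2.
  C1: a read changed (D9 3->1; C3 5->2) — executes, giving 2.
  C8: a read changed (G10 2->1; C3 5->2) — executes, giving 2.
  B5: a read changed (C3 5->2; C8 5->2) — executes, giving 2.
  C9: a read changed (D10 -3->1; C8 5->2) — executes, giving 2.
  H11: a read changed (D9 3->1; G10 2->1) — executes, giving 0.
  H12: a read changed (C8 5->2) — executes, giving -2.
  H6: a read changed (H12 -5->-2) — executes, giving 2.
  C2: a read changed (H6 5->2; B5 5->2) — executes, giving 2.
  C6: a read changed (D9 3->1; C2 5->2) — executes, giving 1.
  D6: a read changed (C9 -15->2; H6 5->2) — executes, giving 2.
  H10: a read changed (D6 -15->2; C1 5->2) — executes, giving 2.
  F1: a read changed (D6 -15->2; H10 -15->2) — executes, giving 4.
  A11: a read changed (F1 225->4; H10 -15->2) — executes, giving 2.
  B1: a read changed (A11 -15->2; H10 -15->2) — executes, giving 4.
  E5: a read changed (C6 3->1; B1 225->4) — executes, giving 1.
  G9: a read changed (E5 3->1) — executes, giving -1.
  G2: a read changed (H11 1->0; G9 -3->-1) — executes, giving 0.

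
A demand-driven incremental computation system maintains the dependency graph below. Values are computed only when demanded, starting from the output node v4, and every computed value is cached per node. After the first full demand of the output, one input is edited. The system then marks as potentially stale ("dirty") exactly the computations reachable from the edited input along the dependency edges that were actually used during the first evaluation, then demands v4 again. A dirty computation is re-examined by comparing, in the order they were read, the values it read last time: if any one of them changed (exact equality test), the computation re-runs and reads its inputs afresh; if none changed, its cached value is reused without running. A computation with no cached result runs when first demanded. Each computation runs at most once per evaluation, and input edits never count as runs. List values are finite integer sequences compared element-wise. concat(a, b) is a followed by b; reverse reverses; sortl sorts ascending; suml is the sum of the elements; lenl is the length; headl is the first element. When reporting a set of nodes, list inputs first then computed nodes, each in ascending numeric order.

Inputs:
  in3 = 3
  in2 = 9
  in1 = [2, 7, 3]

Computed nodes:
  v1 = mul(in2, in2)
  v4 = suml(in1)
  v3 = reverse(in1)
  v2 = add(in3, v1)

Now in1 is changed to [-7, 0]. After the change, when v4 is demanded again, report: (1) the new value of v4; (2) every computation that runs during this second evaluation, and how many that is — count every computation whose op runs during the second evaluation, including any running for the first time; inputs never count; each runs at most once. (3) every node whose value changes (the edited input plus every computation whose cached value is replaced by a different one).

New value of v4: -7.
Computations that run: v4 — 1 in total.
Values that change: in1, v4.

First evaluation (everything demanded from the output):
  v4 = suml([2, 7, 3]) = 12

Propagation after the edit:
  v4: runs — in1 [2, 7, 3]->[-7, 0]; result -7.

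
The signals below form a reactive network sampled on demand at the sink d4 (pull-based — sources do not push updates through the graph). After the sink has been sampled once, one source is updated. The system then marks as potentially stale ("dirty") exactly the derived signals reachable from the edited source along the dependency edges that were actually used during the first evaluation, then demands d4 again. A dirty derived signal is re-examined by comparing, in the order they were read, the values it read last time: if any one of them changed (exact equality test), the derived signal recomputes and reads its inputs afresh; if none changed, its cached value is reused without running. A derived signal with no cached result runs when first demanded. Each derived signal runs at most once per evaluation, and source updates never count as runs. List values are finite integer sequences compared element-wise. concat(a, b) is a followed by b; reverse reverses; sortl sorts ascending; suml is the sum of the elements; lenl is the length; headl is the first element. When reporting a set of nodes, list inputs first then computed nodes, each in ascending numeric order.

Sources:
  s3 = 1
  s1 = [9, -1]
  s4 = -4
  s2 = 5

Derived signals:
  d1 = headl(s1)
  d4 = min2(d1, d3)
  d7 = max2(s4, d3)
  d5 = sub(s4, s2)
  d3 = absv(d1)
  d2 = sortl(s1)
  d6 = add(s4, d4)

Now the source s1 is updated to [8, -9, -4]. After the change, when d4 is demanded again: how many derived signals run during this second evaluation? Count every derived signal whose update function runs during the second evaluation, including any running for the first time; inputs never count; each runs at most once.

Run set: d1, d3, d4 (3 run).

Initial pass — values computed on the first demand:
  d1 = headl([9, -1]) = 9
  d3 = absv(9) = 9
  d4 = min2(9, 9) = 9

Second demand — change propagation:
  d1: re-runs because s1 [9, -1]->[8, -9, -4]; new result 8.
  d3: re-runs because d1 9->8; new result 8.
  d4: re-runs because d1 9->8; d3 9->8; new result 8.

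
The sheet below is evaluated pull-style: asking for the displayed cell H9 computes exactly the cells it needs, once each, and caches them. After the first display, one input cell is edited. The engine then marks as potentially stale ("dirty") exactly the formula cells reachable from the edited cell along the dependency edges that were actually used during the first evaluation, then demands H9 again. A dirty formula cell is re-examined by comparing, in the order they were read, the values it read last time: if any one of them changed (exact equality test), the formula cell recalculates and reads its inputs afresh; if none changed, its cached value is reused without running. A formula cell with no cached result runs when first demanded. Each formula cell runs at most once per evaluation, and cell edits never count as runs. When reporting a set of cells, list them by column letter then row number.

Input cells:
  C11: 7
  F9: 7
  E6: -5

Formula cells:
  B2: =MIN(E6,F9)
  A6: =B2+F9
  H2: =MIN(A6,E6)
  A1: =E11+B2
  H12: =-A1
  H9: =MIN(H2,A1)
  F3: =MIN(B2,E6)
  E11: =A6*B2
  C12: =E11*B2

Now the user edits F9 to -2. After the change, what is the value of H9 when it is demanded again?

Demanding H9 again yields -7.

First demand of the output computes:
  B2 = MIN(-5, 7) = -5
  A6 = -5 + 7 = 2
  E11 = 2 * -5 = -10
  A1 = -10 + -5 = -15
  H2 = MIN(2, -5) = -5
  H9 = MIN(-5, -15) = -15

After the edit, cleaning proceeds:
  B2: a read changed (F9 7->-2) — executes, giving -5 — identical to its old value.
  A6: a read changed (F9 7->-2) — executes, giving -7.
  E11: a read changed (A6 2->-7) — executes, giving 35.
  A1: a read changed (E11 -10->35) — executes, giving 30.
  H2: a read changed (A6 2->-7) — executes, giving -7.
  H9: a read changed (H2 -5->-7; A1 -15->30) — executes, giving -7.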